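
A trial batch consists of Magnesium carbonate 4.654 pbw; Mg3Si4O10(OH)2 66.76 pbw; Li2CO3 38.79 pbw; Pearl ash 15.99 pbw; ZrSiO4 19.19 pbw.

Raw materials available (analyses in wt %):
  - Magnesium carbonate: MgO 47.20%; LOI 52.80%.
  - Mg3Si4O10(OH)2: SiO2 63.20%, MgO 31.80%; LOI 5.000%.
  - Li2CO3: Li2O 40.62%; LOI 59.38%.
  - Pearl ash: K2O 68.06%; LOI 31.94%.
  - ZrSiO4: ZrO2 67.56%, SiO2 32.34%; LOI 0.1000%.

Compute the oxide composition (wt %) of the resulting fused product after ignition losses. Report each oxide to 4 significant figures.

Glass mass = 111.4 pbw (batch 145.4 − LOI 33.96).
Composition: ZrO2 11.64%, SiO2 43.43%, Li2O 14.14%, MgO 21.02%, K2O 9.767%

Values along the way are printed rounded to 4 significant digits — exact precision is held through every step. Each reported number is rounded just once. Derived quantities are computed from the batch weights at 111.4 pbw of glass at exact precision (the totals, LOI, the yield, glass mass, the five compositions) exactly as shown in the problem or the answer.
Delivered oxide masses:
  ZrO2: 19.19·0.6756 = 12.96 pbw
  SiO2: 66.76·0.6320 + 19.19·0.3234 = 48.40 pbw
  Li2O: 38.79·0.4062 = 15.76 pbw
  MgO: 4.654·0.4720 + 66.76·0.3180 = 23.43 pbw
  K2O: 15.99·0.6806 = 10.88 pbw
LOI: 4.654·0.5280 + 66.76·0.05000 + 38.79·0.5938 + 15.99·0.3194 + 19.19·0.001000 = 33.96 pbw
The glass mass, total less LOI, = 145.4 − 33.96 = 111.4 pbw (consistent with Σ oxide mass)
oxide / glass × 100 gives the wt %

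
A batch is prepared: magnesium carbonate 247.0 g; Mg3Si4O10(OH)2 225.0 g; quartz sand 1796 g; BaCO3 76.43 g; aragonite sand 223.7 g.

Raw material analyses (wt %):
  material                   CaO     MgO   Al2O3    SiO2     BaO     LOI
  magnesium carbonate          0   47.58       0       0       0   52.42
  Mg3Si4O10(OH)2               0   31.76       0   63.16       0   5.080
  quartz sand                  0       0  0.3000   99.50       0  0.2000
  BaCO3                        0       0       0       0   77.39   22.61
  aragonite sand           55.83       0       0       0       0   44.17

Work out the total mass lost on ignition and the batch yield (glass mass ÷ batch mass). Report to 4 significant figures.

LOI loss = 260.6 g; glass = 2308 g; yield = 89.85%

All internal work holds exact precision at each step; rounding to 4 significant digits governs every working value as shown. Each reported value includes exactly one rounding. All derived quantities (glass mass, LOI, five oxide percentages, totals, the yield) are recomputed in full float precision from the weighed amounts at 2308 g of glass as set out in the problem or answer text.
Loss on ignition, line by line:
  magnesium carbonate: 247.0 × 0.5242 = 129.5 g
  Mg3Si4O10(OH)2: 225.0 × 0.05080 = 11.43 g
  quartz sand: 1796 × 0.002000 = 3.592 g
  BaCO3: 76.43 × 0.2261 = 17.28 g
  aragonite sand: 223.7 × 0.4417 = 98.81 g
Total LOI = 260.6 g
Glass = batch − LOI = 2568 − 260.6 = 2308 g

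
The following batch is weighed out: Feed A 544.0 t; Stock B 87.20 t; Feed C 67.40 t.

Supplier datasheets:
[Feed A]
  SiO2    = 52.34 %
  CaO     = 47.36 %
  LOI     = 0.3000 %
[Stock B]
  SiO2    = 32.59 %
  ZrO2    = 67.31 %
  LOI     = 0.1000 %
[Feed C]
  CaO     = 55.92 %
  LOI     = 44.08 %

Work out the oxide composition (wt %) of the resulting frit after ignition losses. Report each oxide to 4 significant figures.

The intermediate values are printed, with 4-significant-digit rounding, at each printed step. All internal work maintains exact precision at every stage — every reported result includes exactly one rounding. The derived quantities are recomputed at full float precision (net glass mass, the three compositions, yield, the totals, LOI) from the weighed amounts on 667.2 t of glass as they appear in problem or answer.
Oxide-by-oxide delivered mass:
  SiO2: 544.0·0.5234 + 87.20·0.3259 = 313.1 t
  ZrO2: 87.20·0.6731 = 58.69 t
  CaO: 544.0·0.4736 + 67.40·0.5592 = 295.3 t
LOI: 544.0·0.003000 + 87.20·0.001000 + 67.40·0.4408 = 31.43 t
Glass = total batch minus LOI = 698.6 − 31.43 = 667.2 t (consistent with Σ oxide mass)
wt %: oxide over glass, times 100

Glass mass = 667.2 t (batch 698.6 − LOI 31.43).
Composition: SiO2 46.94%, ZrO2 8.797%, CaO 44.27%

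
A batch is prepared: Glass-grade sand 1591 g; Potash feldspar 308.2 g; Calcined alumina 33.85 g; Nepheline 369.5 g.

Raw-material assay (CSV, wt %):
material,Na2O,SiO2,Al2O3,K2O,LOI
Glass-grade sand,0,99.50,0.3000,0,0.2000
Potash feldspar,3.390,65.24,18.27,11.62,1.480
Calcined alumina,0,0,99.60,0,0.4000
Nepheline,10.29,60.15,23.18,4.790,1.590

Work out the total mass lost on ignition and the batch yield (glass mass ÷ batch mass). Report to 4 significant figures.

LOI loss = 13.75 g; glass = 2289 g; yield = 99.40%

Values along the way are printed (rounded to 4 significant figures) in the printout — the whole derivation keeps exact precision in all steps. Each reported result takes a single rounding — all derived quantities, which include the yield, the four compositions, the totals, glass mass, LOI, are re-derived at full float precision, as set out in question or answer, using the weight values on 2289 g of glass.
Per-material ignition loss:
  Glass-grade sand: 1591 × 0.002000 = 3.182 g
  Potash feldspar: 308.2 × 0.01480 = 4.561 g
  Calcined alumina: 33.85 × 0.004000 = 0.1354 g
  Nepheline: 369.5 × 0.01590 = 5.875 g
Total LOI = 13.75 g
Glass = batch − LOI = 2303 − 13.75 = 2289 g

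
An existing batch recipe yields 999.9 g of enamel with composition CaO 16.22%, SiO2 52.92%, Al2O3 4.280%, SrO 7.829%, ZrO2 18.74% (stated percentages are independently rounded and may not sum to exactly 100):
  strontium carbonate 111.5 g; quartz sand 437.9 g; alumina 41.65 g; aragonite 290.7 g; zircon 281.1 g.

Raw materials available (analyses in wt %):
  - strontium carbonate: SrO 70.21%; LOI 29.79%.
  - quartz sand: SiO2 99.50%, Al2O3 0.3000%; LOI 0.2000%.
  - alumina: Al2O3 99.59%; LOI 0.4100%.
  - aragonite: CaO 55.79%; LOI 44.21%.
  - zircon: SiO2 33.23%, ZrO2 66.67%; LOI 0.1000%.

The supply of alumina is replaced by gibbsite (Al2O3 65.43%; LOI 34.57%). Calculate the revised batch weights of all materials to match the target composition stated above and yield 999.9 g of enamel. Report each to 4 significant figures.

Full precision is held end to end. Working values are rounded off to 4 significant digits when displayed; a single rounding finalizes each reported number — all derived quantities, which include net glass mass, totals, the five compositions, LOI, the yield, are computed in full precision, precisely as stated by problem or answer, from the batch weights on 999.9 g of glass.
The oxide mass targets at 999.9 g enamel:
  CaO: 16.22% × 999.9 = 162.2 g
  SiO2: 52.92% × 999.9 = 529.1 g
  Al2O3: 4.280% × 999.9 = 42.80 g
  SrO: 7.829% × 999.9 = 78.28 g
  ZrO2: 18.74% × 999.9 = 187.4 g
Oxide-by-oxide audit applying the batch weights above, on the stated basis (summed amounts equal target values inside rounding margins):
  CaO: 290.7·0.5579 = 162.2 g (target 162.2 g)
  SiO2: 437.9·0.9950 + 281.1·0.3323 = 529.1 g (target 529.1 g)
  Al2O3: 437.9·0.003000 + 63.40·0.6543 = 42.80 g (target 42.80 g)
  SrO: 111.5·0.7021 = 78.28 g (target 78.28 g)
  ZrO2: 281.1·0.6667 = 187.4 g (target 187.4 g)
Auditing the glass mass value: total charge less LOI = 999.8 g (the targets, summed, come to 999.8 g; with the basis standing at 999.9 g — a pure rounding effect).
Batch grand total — Σ batch = 1185 g; loss to ignition Σ batch·LOI = 184.8 g; as yield: glass ÷ batch → 84.40%.

Revised batch per 999.9 g enamel:
  strontium carbonate: 111.5 g
  quartz sand: 437.9 g
  gibbsite: 63.40 g
  aragonite: 290.7 g
  zircon: 281.1 g
Total batch = 1185 g; LOI loss = 184.8 g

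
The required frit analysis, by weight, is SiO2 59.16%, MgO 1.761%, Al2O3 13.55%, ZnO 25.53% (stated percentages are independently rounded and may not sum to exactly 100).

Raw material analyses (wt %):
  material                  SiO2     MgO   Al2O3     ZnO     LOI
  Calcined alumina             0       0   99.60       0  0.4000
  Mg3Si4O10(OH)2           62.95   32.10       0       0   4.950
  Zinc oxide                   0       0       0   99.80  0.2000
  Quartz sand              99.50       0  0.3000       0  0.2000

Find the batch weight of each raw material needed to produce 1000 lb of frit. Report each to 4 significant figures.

Rounding to four significant digits governs each mid-chain value as printed. All internal work runs at full float precision from start to finish — each reported result is rounded just once; all derived quantities, including totals, LOI, four oxide percentages, net glass mass, yield, are carried from the weighed amounts for 1000 lb of glass in full float precision as given in the problem or the answer.
Target oxide masses per 1000 lb frit:
  SiO2: 59.16% × 1000 = 591.6 lb
  MgO: 1.761% × 1000 = 17.61 lb
  Al2O3: 13.55% × 1000 = 135.5 lb
  ZnO: 25.53% × 1000 = 255.3 lb
Oxide-by-oxide audit given the weights on record, at the basis given (sum by sum, the targets are met exact up to rounding of places):
  SiO2: 54.86·0.6295 + 559.9·0.9950 = 591.6 lb (target 591.6 lb)
  MgO: 54.86·0.3210 = 17.61 lb (target 17.61 lb)
  Al2O3: 134.4·0.9960 + 559.9·0.003000 = 135.5 lb (target 135.5 lb)
  ZnO: 255.8·0.9980 = 255.3 lb (target 255.3 lb)
Glass-mass closure: total charge less LOI = 1000 lb (per-oxide target masses sum to 1000 lb; the stated basis being 1000 lb — deltas are rounding alone).
Batch total: Σ batch = 1005 lb; loss to ignition Σ batch·LOI = 4.885 lb; yield, glass over the total, = 99.51%.

Batch per 1000 lb frit:
  Calcined alumina: 134.4 lb
  Mg3Si4O10(OH)2: 54.86 lb
  Zinc oxide: 255.8 lb
  Quartz sand: 559.9 lb
Total batch = 1005 lb; LOI loss = 4.885 lb; yield = 99.51%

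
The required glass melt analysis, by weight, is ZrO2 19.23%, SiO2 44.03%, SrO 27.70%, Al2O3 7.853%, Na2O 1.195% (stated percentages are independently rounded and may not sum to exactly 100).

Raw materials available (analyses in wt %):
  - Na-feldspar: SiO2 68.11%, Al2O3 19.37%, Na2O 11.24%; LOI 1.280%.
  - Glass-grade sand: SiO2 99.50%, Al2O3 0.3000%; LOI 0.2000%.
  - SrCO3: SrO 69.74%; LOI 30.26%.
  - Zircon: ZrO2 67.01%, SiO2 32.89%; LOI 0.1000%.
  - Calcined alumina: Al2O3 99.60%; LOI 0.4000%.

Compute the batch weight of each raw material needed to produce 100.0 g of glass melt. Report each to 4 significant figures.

Batch per 100.0 g glass melt:
  Na-feldspar: 10.63 g
  Glass-grade sand: 27.49 g
  SrCO3: 39.72 g
  Zircon: 28.70 g
  Calcined alumina: 5.734 g
Total batch = 112.3 g; LOI loss = 12.26 g; yield = 89.08%

Mid-chain values are shown (rounded to four significant digits) in the printout. The working math keeps full precision end to end; each reported figure carries a single rounding — the derived quantities are rebuilt in exact precision (the five compositions, yield, glass mass, totals, ignition loss) using the weight values for 100.0 g of glass exactly as printed in either problem or answer.
The oxide mass targets at 100.0 g glass melt:
  ZrO2: 19.23% × 100.0 = 19.23 g
  SiO2: 44.03% × 100.0 = 44.03 g
  SrO: 27.70% × 100.0 = 27.70 g
  Al2O3: 7.853% × 100.0 = 7.853 g
  Na2O: 1.195% × 100.0 = 1.195 g
Checking each oxide sum with the batch weights as given, against the basis in use (target by target, the sums agree up to rounding of the answer):
  ZrO2: 28.70·0.6701 = 19.23 g (target 19.23 g)
  SiO2: 10.63·0.6811 + 27.49·0.9950 + 28.70·0.3289 = 44.03 g (target 44.03 g)
  SrO: 39.72·0.6974 = 27.70 g (target 27.70 g)
  Al2O3: 10.63·0.1937 + 27.49·0.003000 + 5.734·0.9960 = 7.853 g (target 7.853 g)
  Na2O: 10.63·0.1124 = 1.195 g (target 1.195 g)
Glass mass check: whole batch net of LOI = 100.0 g (the Σ of target masses is 100.0 g; the stated basis being 100.0 g — gaps are rounding artifacts).
Summing the batch: Σ batch = 112.3 g; the LOI term Σ batch·LOI equals 12.26 g; yield: glass divided by total = 89.08%.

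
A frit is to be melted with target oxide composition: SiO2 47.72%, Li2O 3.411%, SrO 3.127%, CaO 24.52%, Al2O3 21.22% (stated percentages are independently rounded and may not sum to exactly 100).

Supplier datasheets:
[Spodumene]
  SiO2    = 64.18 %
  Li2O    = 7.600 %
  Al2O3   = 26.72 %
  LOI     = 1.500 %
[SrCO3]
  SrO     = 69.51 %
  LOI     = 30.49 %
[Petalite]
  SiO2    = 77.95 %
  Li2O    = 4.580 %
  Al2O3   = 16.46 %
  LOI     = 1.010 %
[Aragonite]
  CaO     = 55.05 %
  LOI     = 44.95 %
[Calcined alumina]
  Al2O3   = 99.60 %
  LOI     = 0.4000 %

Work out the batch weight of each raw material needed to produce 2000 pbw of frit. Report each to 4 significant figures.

Mid-chain values are printed, rounded to four significant figures, as written; every computation carries full float precision through every step. Every reported value is rounded only once. Derived quantities, which include yield, LOI, totals, net glass mass, the five compositions, are carried in exact precision, as set out in question or answer, from the weighed amounts at 2000 pbw of glass.
Oxide-by-oxide targets in 2000 pbw frit:
  SiO2: 47.72% × 2000 = 954.4 pbw
  Li2O: 3.411% × 2000 = 68.22 pbw
  SrO: 3.127% × 2000 = 62.54 pbw
  CaO: 24.52% × 2000 = 490.4 pbw
  Al2O3: 21.22% × 2000 = 424.4 pbw
Verifying the oxide balance working from each reported weight, for the quoted basis mass (oxide sums agree with the targets inside rounding margins):
  SiO2: 317.1·0.6418 + 963.3·0.7795 = 954.4 pbw (target 954.4 pbw)
  Li2O: 317.1·0.07600 + 963.3·0.04580 = 68.22 pbw (target 68.22 pbw)
  SrO: 89.97·0.6951 = 62.54 pbw (target 62.54 pbw)
  CaO: 890.8·0.5505 = 490.4 pbw (target 490.4 pbw)
  Al2O3: 317.1·0.2672 + 963.3·0.1646 + 181.8·0.9960 = 424.4 pbw (target 424.4 pbw)
Consistency of the glass mass: total charge less LOI = 2000 pbw (per-oxide target masses sum to 2000 pbw; against the stated basis, 2000 pbw — a pure rounding effect).
Summing the batch: Σ batch = 2443 pbw; LOI removed, Σ of batch·LOI: 443.1 pbw; yield = glass ÷ total batch = 81.86%.

Batch per 2000 pbw frit:
  Spodumene: 317.1 pbw
  SrCO3: 89.97 pbw
  Petalite: 963.3 pbw
  Aragonite: 890.8 pbw
  Calcined alumina: 181.8 pbw
Total batch = 2443 pbw; LOI loss = 443.1 pbw; yield = 81.86%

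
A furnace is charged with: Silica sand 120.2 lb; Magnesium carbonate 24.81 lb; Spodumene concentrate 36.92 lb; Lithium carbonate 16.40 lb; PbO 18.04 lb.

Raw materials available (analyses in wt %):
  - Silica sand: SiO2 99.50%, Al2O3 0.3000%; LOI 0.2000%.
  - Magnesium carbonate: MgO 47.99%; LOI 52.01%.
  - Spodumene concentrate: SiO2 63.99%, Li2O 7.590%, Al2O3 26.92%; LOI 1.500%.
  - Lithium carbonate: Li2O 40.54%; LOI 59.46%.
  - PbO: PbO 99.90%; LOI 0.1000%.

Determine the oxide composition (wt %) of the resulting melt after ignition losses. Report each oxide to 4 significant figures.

Glass mass = 192.9 lb (batch 216.4 − LOI 23.47).
Composition: SiO2 74.25%, PbO 9.343%, MgO 6.172%, Li2O 4.899%, Al2O3 5.339%

Values along the way appear, with 4-significant-digit rounding, alongside each step — all arithmetic runs at full precision through the solve — a single rounding finalizes every reported number; the derived quantities, including ignition loss, net glass mass, the totals, the five compositions, the yield, are computed starting from the weights on 192.9 lb of glass in full precision, exactly as shown in the problem or the answer.
Delivered oxide masses:
  SiO2: 120.2·0.9950 + 36.92·0.6399 = 143.2 lb
  PbO: 18.04·0.9990 = 18.02 lb
  MgO: 24.81·0.4799 = 11.91 lb
  Li2O: 36.92·0.07590 + 16.40·0.4054 = 9.451 lb
  Al2O3: 120.2·0.003000 + 36.92·0.2692 = 10.30 lb
LOI: 120.2·0.002000 + 24.81·0.5201 + 36.92·0.01500 + 16.40·0.5946 + 18.04·0.001000 = 23.47 lb
batch − LOI leaves glass = 216.4 − 23.47 = 192.9 lb (the oxide masses sum to this)
wt % = 100 × oxide mass / glass mass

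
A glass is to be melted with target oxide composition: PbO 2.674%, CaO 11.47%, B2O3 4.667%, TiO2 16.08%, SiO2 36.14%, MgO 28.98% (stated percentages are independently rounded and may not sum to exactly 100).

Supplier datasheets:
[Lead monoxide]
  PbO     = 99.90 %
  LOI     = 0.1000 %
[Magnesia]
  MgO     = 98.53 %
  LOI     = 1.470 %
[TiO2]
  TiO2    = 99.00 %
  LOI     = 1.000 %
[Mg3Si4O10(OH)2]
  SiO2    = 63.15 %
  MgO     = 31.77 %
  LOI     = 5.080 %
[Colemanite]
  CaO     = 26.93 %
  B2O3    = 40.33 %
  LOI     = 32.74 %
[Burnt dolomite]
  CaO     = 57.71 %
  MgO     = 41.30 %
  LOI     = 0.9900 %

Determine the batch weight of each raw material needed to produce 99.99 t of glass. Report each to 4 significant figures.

The whole derivation keeps full precision at each step. Intermediates appear with 4-significant-digit rounding on the page. Every reported number is rounded just once; all derived quantities, including the yield, six oxide percentages, ignition loss, net glass mass, totals, are computed from the batch weights at 99.99 t of glass in full float precision, as set out in the problem or the answer.
Oxide mass targets, per 99.99 t glass:
  PbO: 2.674% × 99.99 = 2.674 t
  CaO: 11.47% × 99.99 = 11.47 t
  B2O3: 4.667% × 99.99 = 4.667 t
  TiO2: 16.08% × 99.99 = 16.08 t
  SiO2: 36.14% × 99.99 = 36.14 t
  MgO: 28.98% × 99.99 = 28.98 t
A balance pass over the oxides, per the reported batch figures, relative to the basis at hand (every target is met by its sum exact up to rounding of places):
  PbO: 2.676·0.9990 = 2.673 t (target 2.674 t)
  CaO: 11.57·0.2693 + 14.47·0.5771 = 11.47 t (target 11.47 t)
  B2O3: 11.57·0.4033 = 4.666 t (target 4.667 t)
  TiO2: 16.24·0.9900 = 16.08 t (target 16.08 t)
  SiO2: 57.22·0.6315 = 36.13 t (target 36.14 t)
  MgO: 4.892·0.9853 + 57.22·0.3177 + 14.47·0.4130 = 28.97 t (target 28.98 t)
Glass-mass sanity pass: batch Σ − ignition loss = 99.99 t (the targets, summed, come to 100.0 t; the stated basis being 99.99 t — deltas are rounding alone).
Adding the batch up: Σ batch = 107.1 t; Σ batch·LOI gives LOI loss = 7.075 t; yield = glass ÷ total batch = 93.39%.

Batch per 99.99 t glass:
  Lead monoxide: 2.676 t
  Magnesia: 4.892 t
  TiO2: 16.24 t
  Mg3Si4O10(OH)2: 57.22 t
  Colemanite: 11.57 t
  Burnt dolomite: 14.47 t
Total batch = 107.1 t; LOI loss = 7.075 t; yield = 93.39%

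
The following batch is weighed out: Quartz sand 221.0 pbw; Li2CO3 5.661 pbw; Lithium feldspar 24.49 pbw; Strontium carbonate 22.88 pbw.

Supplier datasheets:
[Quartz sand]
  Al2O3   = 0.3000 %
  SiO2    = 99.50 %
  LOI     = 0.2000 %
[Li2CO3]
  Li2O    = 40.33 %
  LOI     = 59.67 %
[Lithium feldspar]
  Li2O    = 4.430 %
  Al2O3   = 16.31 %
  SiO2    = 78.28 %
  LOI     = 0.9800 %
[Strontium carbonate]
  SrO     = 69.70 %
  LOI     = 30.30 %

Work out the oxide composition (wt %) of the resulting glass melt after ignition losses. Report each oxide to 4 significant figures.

The working math maintains exact precision from first step to last — intermediates are displayed rounded to four significant digits between the steps. Every reported value is rounded once only — the derived quantities, which include ignition loss, the four compositions, the totals, yield, glass mass, are computed at full precision, as given in question or answer, using the weight values on 263.0 pbw of glass.
Per-oxide mass from batch:
  Li2O: 5.661·0.4033 + 24.49·0.04430 = 3.368 pbw
  Al2O3: 221.0·0.003000 + 24.49·0.1631 = 4.657 pbw
  SrO: 22.88·0.6970 = 15.95 pbw
  SiO2: 221.0·0.9950 + 24.49·0.7828 = 239.1 pbw
LOI: 221.0·0.002000 + 5.661·0.5967 + 24.49·0.009800 + 22.88·0.3030 = 10.99 pbw
Net of LOI, the glass mass = 274.0 − 10.99 = 263.0 pbw (consistent with Σ oxide mass)
wt %: oxide over glass, times 100

Glass mass = 263.0 pbw (batch 274.0 − LOI 10.99).
Composition: Li2O 1.280%, Al2O3 1.771%, SrO 6.063%, SiO2 90.89%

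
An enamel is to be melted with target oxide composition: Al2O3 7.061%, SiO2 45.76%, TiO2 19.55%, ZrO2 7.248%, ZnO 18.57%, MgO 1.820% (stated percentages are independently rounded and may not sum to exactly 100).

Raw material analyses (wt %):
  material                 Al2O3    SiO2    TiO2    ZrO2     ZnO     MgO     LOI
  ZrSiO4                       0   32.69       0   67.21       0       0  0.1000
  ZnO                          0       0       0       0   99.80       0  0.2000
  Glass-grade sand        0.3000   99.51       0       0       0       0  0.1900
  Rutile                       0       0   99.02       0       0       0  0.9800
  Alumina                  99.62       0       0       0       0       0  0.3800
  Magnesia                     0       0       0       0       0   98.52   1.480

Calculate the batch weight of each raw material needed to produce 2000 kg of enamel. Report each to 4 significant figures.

Batch per 2000 kg enamel:
  ZrSiO4: 215.7 kg
  ZnO: 372.1 kg
  Glass-grade sand: 848.9 kg
  Rutile: 394.9 kg
  Alumina: 139.2 kg
  Magnesia: 36.95 kg
Total batch = 2008 kg; LOI loss = 7.519 kg; yield = 99.63%

The working math maintains full float precision all the way through — mid-chain values appear with 4-significant-figure rounding in the printout; each reported number undergoes a single rounding — all derived quantities (net glass mass, six oxide percentages, LOI, the totals, yield) are re-derived at exact precision starting from the weights per 2000 kg of glass as set out in either problem or answer.
Per-oxide target masses for 2000 kg enamel:
  Al2O3: 7.061% × 2000 = 141.2 kg
  SiO2: 45.76% × 2000 = 915.2 kg
  TiO2: 19.55% × 2000 = 391.0 kg
  ZrO2: 7.248% × 2000 = 145.0 kg
  ZnO: 18.57% × 2000 = 371.4 kg
  MgO: 1.820% × 2000 = 36.40 kg
Balance tally, oxide-wise, per the reported batch figures, at the basis given (delivered sums recover each target modulo rounding of the values):
  Al2O3: 848.9·0.003000 + 139.2·0.9962 = 141.2 kg (target 141.2 kg)
  SiO2: 215.7·0.3269 + 848.9·0.9951 = 915.3 kg (target 915.2 kg)
  TiO2: 394.9·0.9902 = 391.0 kg (target 391.0 kg)
  ZrO2: 215.7·0.6721 = 145.0 kg (target 145.0 kg)
  ZnO: 372.1·0.9980 = 371.4 kg (target 371.4 kg)
  MgO: 36.95·0.9852 = 36.40 kg (target 36.40 kg)
The glass-mass cross-check: whole batch net of LOI = 2000 kg (per-oxide target masses sum to 2000 kg; with the basis standing at 2000 kg — rounding explains the deltas).
Batch grand total — Σ batch = 2008 kg; loss to ignition Σ batch·LOI = 7.519 kg; glass ÷ batch gives a yield of 99.63%.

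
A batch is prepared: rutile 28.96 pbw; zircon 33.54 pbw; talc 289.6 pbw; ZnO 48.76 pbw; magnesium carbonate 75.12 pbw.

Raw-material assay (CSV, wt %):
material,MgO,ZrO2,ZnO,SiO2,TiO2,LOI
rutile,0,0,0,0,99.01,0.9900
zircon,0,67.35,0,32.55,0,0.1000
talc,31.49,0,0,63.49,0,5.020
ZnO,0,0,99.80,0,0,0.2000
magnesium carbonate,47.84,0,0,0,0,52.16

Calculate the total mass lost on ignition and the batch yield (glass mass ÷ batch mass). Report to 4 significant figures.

Values along the way are rounded to 4 significant figures when displayed; every computation keeps exact precision from start to finish — every reported result is rounded once only. All derived quantities (the five compositions, ignition loss, the totals, glass mass, yield) are carried in full float precision from the batch weights per 421.8 pbw of glass as quoted within problem or answer.
Each material's LOI contribution:
  rutile: 28.96 × 0.009900 = 0.2867 pbw
  zircon: 33.54 × 0.001000 = 0.03354 pbw
  talc: 289.6 × 0.05020 = 14.54 pbw
  ZnO: 48.76 × 0.002000 = 0.09752 pbw
  magnesium carbonate: 75.12 × 0.5216 = 39.18 pbw
Total LOI = 54.14 pbw
Glass = batch − LOI = 476.0 − 54.14 = 421.8 pbw

LOI loss = 54.14 pbw; glass = 421.8 pbw; yield = 88.63%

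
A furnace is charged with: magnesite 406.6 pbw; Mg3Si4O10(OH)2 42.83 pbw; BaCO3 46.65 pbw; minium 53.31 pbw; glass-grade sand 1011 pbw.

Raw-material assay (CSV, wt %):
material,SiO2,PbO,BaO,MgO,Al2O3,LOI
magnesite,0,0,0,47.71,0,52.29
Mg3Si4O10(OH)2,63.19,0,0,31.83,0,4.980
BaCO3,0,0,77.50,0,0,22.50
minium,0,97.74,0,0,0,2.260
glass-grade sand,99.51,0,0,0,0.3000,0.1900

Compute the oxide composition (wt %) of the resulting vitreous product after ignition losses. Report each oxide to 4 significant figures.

Exact precision is held in all steps — in-progress results are printed with 4-significant-figure rounding across the worked steps — each reported figure is rounded exactly once. The derived quantities are rebuilt at exact precision (LOI, glass mass, yield, five oxide percentages, the totals) from the batch weights per 1332 pbw of glass as they appear in either problem or answer.
What the batch supplies per oxide:
  SiO2: 42.83·0.6319 + 1011·0.9951 = 1033 pbw
  PbO: 53.31·0.9774 = 52.11 pbw
  BaO: 46.65·0.7750 = 36.15 pbw
  MgO: 406.6·0.4771 + 42.83·0.3183 = 207.6 pbw
  Al2O3: 1011·0.003000 = 3.033 pbw
LOI: 406.6·0.5229 + 42.83·0.04980 + 46.65·0.2250 + 53.31·0.02260 + 1011·0.001900 = 228.4 pbw
Resulting glass, batch − LOI: 1560 − 228.4 = 1332 pbw (matching Σ of the oxides)
wt % = oxide mass / glass mass × 100

Glass mass = 1332 pbw (batch 1560 − LOI 228.4).
Composition: SiO2 77.56%, PbO 3.912%, BaO 2.714%, MgO 15.59%, Al2O3 0.2277%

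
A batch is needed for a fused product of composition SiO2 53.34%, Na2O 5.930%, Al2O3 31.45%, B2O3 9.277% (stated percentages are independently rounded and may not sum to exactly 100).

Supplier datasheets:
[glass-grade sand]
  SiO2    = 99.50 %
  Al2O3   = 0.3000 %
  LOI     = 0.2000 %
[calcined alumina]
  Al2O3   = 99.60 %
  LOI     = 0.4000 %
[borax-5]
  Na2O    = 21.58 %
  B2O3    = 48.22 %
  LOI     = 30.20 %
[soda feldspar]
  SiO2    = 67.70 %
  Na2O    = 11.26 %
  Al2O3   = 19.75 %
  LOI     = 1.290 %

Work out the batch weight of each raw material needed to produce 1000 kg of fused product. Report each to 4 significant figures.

Batch per 1000 kg fused product:
  glass-grade sand: 428.6 kg
  calcined alumina: 283.2 kg
  borax-5: 192.4 kg
  soda feldspar: 157.9 kg
Total batch = 1062 kg; LOI loss = 62.13 kg; yield = 94.15%

Working values are printed with 4-significant-digit rounding alongside each step. All internal work runs at exact precision in all steps — every reported value takes exactly one rounding; derived quantities, including LOI, yield, glass mass, totals, the four compositions, are re-derived from the batch weights per 1000 kg of glass at full float precision, exactly as printed in either problem or answer.
Target oxide masses per 1000 kg fused product:
  SiO2: 53.34% × 1000 = 533.4 kg
  Na2O: 5.930% × 1000 = 59.30 kg
  Al2O3: 31.45% × 1000 = 314.5 kg
  B2O3: 9.277% × 1000 = 92.77 kg
Mass-balance tally per oxide given the weights on record, for the quoted basis mass (summed amounts equal target values exact up to rounding of places):
  SiO2: 428.6·0.9950 + 157.9·0.6770 = 533.4 kg (target 533.4 kg)
  Na2O: 192.4·0.2158 + 157.9·0.1126 = 59.30 kg (target 59.30 kg)
  Al2O3: 428.6·0.003000 + 283.2·0.9960 + 157.9·0.1975 = 314.5 kg (target 314.5 kg)
  B2O3: 192.4·0.4822 = 92.78 kg (target 92.77 kg)
Glass-mass closure: Σ batch − LOI loss = 1000 kg (summing oxide targets gives 1000 kg; stated basis 1000 kg — deltas are rounding alone).
Whole-batch sum: Σ batch = 1062 kg; LOI loss = Σ batch·LOI = 62.13 kg; yield = glass ÷ total batch = 94.15%.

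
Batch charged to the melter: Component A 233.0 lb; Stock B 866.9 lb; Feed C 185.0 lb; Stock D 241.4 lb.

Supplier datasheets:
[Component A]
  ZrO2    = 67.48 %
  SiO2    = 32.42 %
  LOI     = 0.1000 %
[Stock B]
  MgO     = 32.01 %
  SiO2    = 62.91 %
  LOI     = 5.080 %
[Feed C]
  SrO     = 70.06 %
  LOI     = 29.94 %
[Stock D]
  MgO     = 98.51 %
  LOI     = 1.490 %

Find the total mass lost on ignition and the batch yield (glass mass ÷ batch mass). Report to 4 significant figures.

The intermediate values are printed, with 4-significant-digit rounding, on the page; the whole derivation runs at full float precision in every operation; each reported number includes exactly one rounding; all derived quantities are rebuilt starting from the weights at 1423 lb of glass at full float precision (four oxide percentages, glass mass, yield, ignition loss, totals) as written in the problem or answer text.
Per-material ignition loss:
  Component A: 233.0 × 0.001000 = 0.2330 lb
  Stock B: 866.9 × 0.05080 = 44.04 lb
  Feed C: 185.0 × 0.2994 = 55.39 lb
  Stock D: 241.4 × 0.01490 = 3.597 lb
Total LOI = 103.3 lb
Glass = batch − LOI = 1526 − 103.3 = 1423 lb

LOI loss = 103.3 lb; glass = 1423 lb; yield = 93.23%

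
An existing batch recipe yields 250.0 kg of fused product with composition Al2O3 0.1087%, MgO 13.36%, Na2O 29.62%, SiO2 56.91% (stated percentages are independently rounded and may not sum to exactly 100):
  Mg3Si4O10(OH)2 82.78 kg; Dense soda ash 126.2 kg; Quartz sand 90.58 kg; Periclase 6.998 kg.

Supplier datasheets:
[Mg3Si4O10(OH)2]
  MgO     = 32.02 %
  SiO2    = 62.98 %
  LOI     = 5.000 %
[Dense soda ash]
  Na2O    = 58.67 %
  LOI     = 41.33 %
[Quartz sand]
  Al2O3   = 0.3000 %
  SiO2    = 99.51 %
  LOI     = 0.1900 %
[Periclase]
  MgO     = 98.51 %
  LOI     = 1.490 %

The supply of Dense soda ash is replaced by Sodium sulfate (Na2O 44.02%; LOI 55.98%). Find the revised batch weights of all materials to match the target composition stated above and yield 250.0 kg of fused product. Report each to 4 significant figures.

All internal work runs at full float precision at every stage — mid-chain values are printed (rounded to 4 significant figures) in the working; a single rounding produces each reported figure — all derived quantities are computed using the weight values on 250.0 kg of glass in full precision (totals, net glass mass, LOI, the four compositions, the yield) as they appear in the problem or answer text.
Per-oxide target masses for 250.0 kg fused product:
  Al2O3: 0.1087% × 250.0 = 0.2718 kg
  MgO: 13.36% × 250.0 = 33.40 kg
  Na2O: 29.62% × 250.0 = 74.05 kg
  SiO2: 56.91% × 250.0 = 142.3 kg
Oxide-by-oxide audit applying the batch weights above, at the basis given (delivered sums recover each target net of answer rounding effects):
  Al2O3: 90.58·0.003000 = 0.2717 kg (target 0.2718 kg)
  MgO: 82.78·0.3202 + 6.998·0.9851 = 33.40 kg (target 33.40 kg)
  Na2O: 168.2·0.4402 = 74.04 kg (target 74.05 kg)
  SiO2: 82.78·0.6298 + 90.58·0.9951 = 142.3 kg (target 142.3 kg)
Mass balance on the glass: batch total minus LOI = 250.0 kg (per-oxide target masses sum to 250.0 kg; stated basis 250.0 kg — rounding explains the deltas).
Adding the batch up: Σ batch = 348.6 kg; loss to ignition Σ batch·LOI = 98.57 kg; yield = glass ÷ total batch = 71.72%.

Revised batch per 250.0 kg fused product:
  Mg3Si4O10(OH)2: 82.78 kg
  Sodium sulfate: 168.2 kg
  Quartz sand: 90.58 kg
  Periclase: 6.998 kg
Total batch = 348.6 kg; LOI loss = 98.57 kg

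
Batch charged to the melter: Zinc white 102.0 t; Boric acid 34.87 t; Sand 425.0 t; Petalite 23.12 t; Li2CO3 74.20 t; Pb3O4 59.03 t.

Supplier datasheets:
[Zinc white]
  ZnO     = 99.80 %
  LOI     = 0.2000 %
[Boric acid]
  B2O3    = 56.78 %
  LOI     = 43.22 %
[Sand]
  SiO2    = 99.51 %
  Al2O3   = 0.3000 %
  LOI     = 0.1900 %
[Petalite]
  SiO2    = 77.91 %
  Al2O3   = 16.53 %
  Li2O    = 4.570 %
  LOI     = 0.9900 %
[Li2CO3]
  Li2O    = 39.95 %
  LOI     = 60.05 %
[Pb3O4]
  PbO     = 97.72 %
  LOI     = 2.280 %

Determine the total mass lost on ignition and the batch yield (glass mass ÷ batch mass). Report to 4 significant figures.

Values along the way are printed rounded to four significant figures in the working; each numeric step carries exact precision from first step to last. A single rounding finalizes each reported value — the derived quantities are re-derived starting from the weights on 656.0 t of glass at full float precision (the totals, yield, LOI, six oxide percentages, net glass mass), exactly as shown in the problem or answer text.
Ignition loss by material:
  Zinc white: 102.0 × 0.002000 = 0.2040 t
  Boric acid: 34.87 × 0.4322 = 15.07 t
  Sand: 425.0 × 0.001900 = 0.8075 t
  Petalite: 23.12 × 0.009900 = 0.2289 t
  Li2CO3: 74.20 × 0.6005 = 44.56 t
  Pb3O4: 59.03 × 0.02280 = 1.346 t
Total LOI = 62.21 t
Glass = batch − LOI = 718.2 − 62.21 = 656.0 t

LOI loss = 62.21 t; glass = 656.0 t; yield = 91.34%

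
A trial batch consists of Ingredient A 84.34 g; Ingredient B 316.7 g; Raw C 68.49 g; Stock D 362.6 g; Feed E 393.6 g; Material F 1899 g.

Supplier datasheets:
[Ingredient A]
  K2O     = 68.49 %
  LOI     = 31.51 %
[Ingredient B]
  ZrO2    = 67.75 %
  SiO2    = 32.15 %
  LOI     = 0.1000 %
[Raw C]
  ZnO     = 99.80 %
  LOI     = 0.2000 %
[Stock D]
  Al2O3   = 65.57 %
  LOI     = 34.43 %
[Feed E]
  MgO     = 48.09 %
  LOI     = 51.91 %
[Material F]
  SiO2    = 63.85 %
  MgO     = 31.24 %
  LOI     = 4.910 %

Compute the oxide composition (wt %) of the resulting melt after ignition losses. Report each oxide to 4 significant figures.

Glass mass = 2675 g (batch 3125 − LOI 449.4).
Composition: ZrO2 8.020%, SiO2 49.13%, MgO 29.25%, Al2O3 8.887%, K2O 2.159%, ZnO 2.555%

In-progress results appear, rounded to four significant figures, between the steps; all internal work holds full float precision at every stage. Each reported figure is rounded only once. Derived quantities (six oxide percentages, net glass mass, the totals, ignition loss, the yield) are computed from the batch weights on 2675 g of glass at full float precision as set out in the question or the answer.
Oxide masses out of the charge:
  ZrO2: 316.7·0.6775 = 214.6 g
  SiO2: 316.7·0.3215 + 1899·0.6385 = 1314 g
  MgO: 393.6·0.4809 + 1899·0.3124 = 782.5 g
  Al2O3: 362.6·0.6557 = 237.8 g
  K2O: 84.34·0.6849 = 57.76 g
  ZnO: 68.49·0.9980 = 68.35 g
LOI: 84.34·0.3151 + 316.7·0.001000 + 68.49·0.002000 + 362.6·0.3443 + 393.6·0.5191 + 1899·0.04910 = 449.4 g
The glass mass, total less LOI, = 3125 − 449.4 = 2675 g (= the summed oxide contributions)
wt % = oxide mass / glass mass × 100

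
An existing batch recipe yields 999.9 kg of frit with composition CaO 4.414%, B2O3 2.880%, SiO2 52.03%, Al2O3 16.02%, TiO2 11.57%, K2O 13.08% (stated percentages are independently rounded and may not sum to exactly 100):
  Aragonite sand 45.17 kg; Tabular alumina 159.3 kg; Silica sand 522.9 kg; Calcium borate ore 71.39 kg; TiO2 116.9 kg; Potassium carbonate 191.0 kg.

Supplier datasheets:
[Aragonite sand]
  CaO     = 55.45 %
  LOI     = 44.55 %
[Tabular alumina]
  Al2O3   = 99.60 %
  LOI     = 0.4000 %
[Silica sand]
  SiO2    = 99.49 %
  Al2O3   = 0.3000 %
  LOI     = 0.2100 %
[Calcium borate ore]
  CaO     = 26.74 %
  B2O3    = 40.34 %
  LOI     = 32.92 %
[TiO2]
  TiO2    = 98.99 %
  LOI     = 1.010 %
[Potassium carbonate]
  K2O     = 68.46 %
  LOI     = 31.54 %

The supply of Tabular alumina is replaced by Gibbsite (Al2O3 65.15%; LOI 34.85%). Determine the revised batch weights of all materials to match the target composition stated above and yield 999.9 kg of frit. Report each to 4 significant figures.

Mid-chain values are displayed, rounded to 4 significant figures, in the working — exact precision is held in all steps — each reported result is rounded only once — the derived quantities are rebuilt from the batch weights for 999.9 kg of glass at exact precision (the six compositions, the totals, LOI, net glass mass, the yield) as they appear in either problem or answer.
Oxide mass targets, per 999.9 kg frit:
  CaO: 4.414% × 999.9 = 44.14 kg
  B2O3: 2.880% × 999.9 = 28.80 kg
  SiO2: 52.03% × 999.9 = 520.2 kg
  Al2O3: 16.02% × 999.9 = 160.2 kg
  TiO2: 11.57% × 999.9 = 115.7 kg
  K2O: 13.08% × 999.9 = 130.8 kg
Mass-balance tally per oxide given the weights on record, versus the basis set out (delivered sums recover each target inside rounding margins):
  CaO: 45.17·0.5545 + 71.39·0.2674 = 44.14 kg (target 44.14 kg)
  B2O3: 71.39·0.4034 = 28.80 kg (target 28.80 kg)
  SiO2: 522.9·0.9949 = 520.2 kg (target 520.2 kg)
  Al2O3: 243.5·0.6515 + 522.9·0.003000 = 160.2 kg (target 160.2 kg)
  TiO2: 116.9·0.9899 = 115.7 kg (target 115.7 kg)
  K2O: 191.0·0.6846 = 130.8 kg (target 130.8 kg)
Glass-mass sanity pass: Σ batch − LOI loss = 999.9 kg (per-oxide target masses sum to 999.8 kg; against the stated basis, 999.9 kg — gaps are rounding artifacts).
Summing the batch: Σ batch = 1191 kg; the LOI term Σ batch·LOI equals 191.0 kg; the yield ratio, glass ÷ batch: 83.96%.

Revised batch per 999.9 kg frit:
  Aragonite sand: 45.17 kg
  Gibbsite: 243.5 kg
  Silica sand: 522.9 kg
  Calcium borate ore: 71.39 kg
  TiO2: 116.9 kg
  Potassium carbonate: 191.0 kg
Total batch = 1191 kg; LOI loss = 191.0 kg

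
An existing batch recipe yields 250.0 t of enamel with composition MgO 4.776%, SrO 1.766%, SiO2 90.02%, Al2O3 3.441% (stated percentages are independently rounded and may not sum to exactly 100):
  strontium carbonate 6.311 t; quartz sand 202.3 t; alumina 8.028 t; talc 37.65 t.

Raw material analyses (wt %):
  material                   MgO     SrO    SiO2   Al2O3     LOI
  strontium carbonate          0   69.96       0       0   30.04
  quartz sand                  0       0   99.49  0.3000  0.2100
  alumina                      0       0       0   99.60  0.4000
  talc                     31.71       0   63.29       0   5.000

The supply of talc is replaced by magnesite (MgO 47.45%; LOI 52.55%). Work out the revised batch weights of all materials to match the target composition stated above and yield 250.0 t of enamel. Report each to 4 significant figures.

Revised batch per 250.0 t enamel:
  strontium carbonate: 6.311 t
  quartz sand: 226.2 t
  alumina: 7.956 t
  magnesite: 25.16 t
Total batch = 265.6 t; LOI loss = 15.62 t

In-progress results are shown rounded off to 4 significant figures alongside each step. All arithmetic carries full precision at each step — exactly one rounding lands on every reported result; the derived quantities (yield, the totals, four oxide percentages, ignition loss, glass mass) are rebuilt from the batch weights on 250.0 t of glass at full precision, exactly as shown in problem or answer.
Oxide mass targets, per 250.0 t enamel:
  MgO: 4.776% × 250.0 = 11.94 t
  SrO: 1.766% × 250.0 = 4.415 t
  SiO2: 90.02% × 250.0 = 225.0 t
  Al2O3: 3.441% × 250.0 = 8.602 t
Balance tally, oxide-wise, on the weights just shown, against the basis in use (sums match the target masses within answer rounding):
  MgO: 25.16·0.4745 = 11.94 t (target 11.94 t)
  SrO: 6.311·0.6996 = 4.415 t (target 4.415 t)
  SiO2: 226.2·0.9949 = 225.0 t (target 225.0 t)
  Al2O3: 226.2·0.003000 + 7.956·0.9960 = 8.603 t (target 8.602 t)
Mass balance on the glass: batch Σ − ignition loss = 250.0 t (summing oxide targets gives 250.0 t; against the stated basis, 250.0 t — gaps are rounding artifacts).
Adding the batch up: Σ batch = 265.6 t; loss to ignition Σ batch·LOI = 15.62 t; as yield: glass ÷ batch → 94.12%.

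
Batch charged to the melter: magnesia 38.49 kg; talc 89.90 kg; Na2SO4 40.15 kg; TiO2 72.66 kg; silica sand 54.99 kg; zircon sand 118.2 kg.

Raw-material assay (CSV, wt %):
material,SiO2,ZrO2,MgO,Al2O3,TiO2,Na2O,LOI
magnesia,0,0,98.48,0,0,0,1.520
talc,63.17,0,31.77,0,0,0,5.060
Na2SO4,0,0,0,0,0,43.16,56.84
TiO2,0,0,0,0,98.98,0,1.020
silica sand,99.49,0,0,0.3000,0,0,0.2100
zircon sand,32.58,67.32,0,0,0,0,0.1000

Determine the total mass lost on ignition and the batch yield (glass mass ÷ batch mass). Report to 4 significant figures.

LOI loss = 28.93 kg; glass = 385.5 kg; yield = 93.02%

Exact precision is maintained in every operation — values along the way are printed, with 4-significant-figure rounding, within the worked lines — exactly one rounding is applied to each reported number; all derived quantities, including LOI, net glass mass, the totals, yield, six oxide percentages, are carried starting from the weights per 385.5 kg of glass in full precision, exactly as shown in question or answer.
Material-by-material LOI:
  magnesia: 38.49 × 0.01520 = 0.5850 kg
  talc: 89.90 × 0.05060 = 4.549 kg
  Na2SO4: 40.15 × 0.5684 = 22.82 kg
  TiO2: 72.66 × 0.01020 = 0.7411 kg
  silica sand: 54.99 × 0.002100 = 0.1155 kg
  zircon sand: 118.2 × 0.001000 = 0.1182 kg
Total LOI = 28.93 kg
Glass = batch − LOI = 414.4 − 28.93 = 385.5 kg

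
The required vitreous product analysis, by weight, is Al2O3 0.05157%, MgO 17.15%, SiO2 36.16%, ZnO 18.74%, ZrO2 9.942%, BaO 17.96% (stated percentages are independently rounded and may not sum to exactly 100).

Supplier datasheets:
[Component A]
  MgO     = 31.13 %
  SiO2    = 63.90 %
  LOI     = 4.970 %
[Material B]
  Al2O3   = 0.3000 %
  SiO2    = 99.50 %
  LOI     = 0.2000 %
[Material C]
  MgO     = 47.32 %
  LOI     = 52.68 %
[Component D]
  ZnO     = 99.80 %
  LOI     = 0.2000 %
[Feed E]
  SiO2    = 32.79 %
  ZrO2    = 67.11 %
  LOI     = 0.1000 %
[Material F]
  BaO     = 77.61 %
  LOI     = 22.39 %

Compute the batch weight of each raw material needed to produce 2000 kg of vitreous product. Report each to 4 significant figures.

Batch per 2000 kg vitreous product:
  Component A: 444.4 kg
  Material B: 343.8 kg
  Material C: 432.5 kg
  Component D: 375.6 kg
  Feed E: 296.3 kg
  Material F: 462.8 kg
Total batch = 2355 kg; LOI loss = 355.3 kg; yield = 84.92%

All internal work runs at full precision from start to finish — intermediates are printed (rounded to four significant digits) in the printout — every reported figure includes exactly one rounding; the derived quantities, including ignition loss, the yield, net glass mass, the six compositions, the totals, are carried starting from the weights per 2000 kg of glass at exact precision, as quoted within the question or the answer.
Per-oxide target masses for 2000 kg vitreous product:
  Al2O3: 0.05157% × 2000 = 1.031 kg
  MgO: 17.15% × 2000 = 343.0 kg
  SiO2: 36.16% × 2000 = 723.2 kg
  ZnO: 18.74% × 2000 = 374.8 kg
  ZrO2: 9.942% × 2000 = 198.8 kg
  BaO: 17.96% × 2000 = 359.2 kg
Checking each oxide sum using the reported weights, for the quoted basis mass (summed amounts equal target values up to rounding of the answer):
  Al2O3: 343.8·0.003000 = 1.031 kg (target 1.031 kg)
  MgO: 444.4·0.3113 + 432.5·0.4732 = 343.0 kg (target 343.0 kg)
  SiO2: 444.4·0.6390 + 343.8·0.9950 + 296.3·0.3279 = 723.2 kg (target 723.2 kg)
  ZnO: 375.6·0.9980 = 374.8 kg (target 374.8 kg)
  ZrO2: 296.3·0.6711 = 198.8 kg (target 198.8 kg)
  BaO: 462.8·0.7761 = 359.2 kg (target 359.2 kg)
Glass-mass bookkeeping: the batch minus its LOI: 2000 kg (oxide target masses add up to 2000 kg; basis as stated: 2000 kg — gaps are rounding artifacts).
Batch grand total — Σ batch = 2355 kg; LOI removed, Σ of batch·LOI: 355.3 kg; as yield: glass ÷ batch → 84.92%.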